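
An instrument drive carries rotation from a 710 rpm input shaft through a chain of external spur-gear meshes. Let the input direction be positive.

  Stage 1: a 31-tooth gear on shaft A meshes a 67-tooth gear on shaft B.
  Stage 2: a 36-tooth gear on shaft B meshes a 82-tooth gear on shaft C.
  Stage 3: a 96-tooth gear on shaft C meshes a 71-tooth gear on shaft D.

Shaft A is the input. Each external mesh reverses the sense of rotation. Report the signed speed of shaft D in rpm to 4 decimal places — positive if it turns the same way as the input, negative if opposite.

Stage 1 [31T→67T]: ω = 710.0000×31/67 = 328.5075 rpm, dir flips to −; running = −328.5075
Stage 2 [36T→82T]: ω = 328.5075×36/82 = 144.2228 rpm, dir flips to +; running = +144.2228
Stage 3 [96T→71T]: ω = 144.2228×96/71 = 195.0055 rpm, dir flips to −; running = −195.0055

-195.0055 rpm (opposite to input, |ω| = 195.0055 rpm)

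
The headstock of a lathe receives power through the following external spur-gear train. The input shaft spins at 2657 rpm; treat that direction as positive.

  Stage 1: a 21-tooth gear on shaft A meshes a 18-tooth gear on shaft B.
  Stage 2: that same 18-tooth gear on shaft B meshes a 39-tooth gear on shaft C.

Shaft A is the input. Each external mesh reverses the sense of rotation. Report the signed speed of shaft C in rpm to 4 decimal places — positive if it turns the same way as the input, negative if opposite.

+1430.6923 rpm (same as input, |ω| = 1430.6923 rpm)

Stage 1 [21T→18T]: ω = 2657.0000×21/18 = 3099.8333 rpm, dir flips to −; running = −3099.8333
Stage 2 [18T→39T]: ω = 3099.8333×18/39 = 1430.6923 rpm, dir flips to +; running = +1430.6923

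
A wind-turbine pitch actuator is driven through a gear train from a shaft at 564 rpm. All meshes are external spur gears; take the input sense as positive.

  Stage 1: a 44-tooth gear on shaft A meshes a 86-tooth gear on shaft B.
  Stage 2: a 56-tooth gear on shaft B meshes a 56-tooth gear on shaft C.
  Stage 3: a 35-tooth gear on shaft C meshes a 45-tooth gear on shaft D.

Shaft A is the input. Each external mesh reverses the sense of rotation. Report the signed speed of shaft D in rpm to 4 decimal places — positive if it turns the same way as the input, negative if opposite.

Stage 1 [44T→86T]: ω = 564.0000×44/86 = 288.5581 rpm, dir flips to −; running = −288.5581
Stage 2 [56T→56T]: ω = 288.5581×56/56 = 288.5581 rpm, dir flips to +; running = +288.5581
Stage 3 [35T→45T]: ω = 288.5581×35/45 = 224.4341 rpm, dir flips to −; running = −224.4341

-224.4341 rpm (opposite to input, |ω| = 224.4341 rpm)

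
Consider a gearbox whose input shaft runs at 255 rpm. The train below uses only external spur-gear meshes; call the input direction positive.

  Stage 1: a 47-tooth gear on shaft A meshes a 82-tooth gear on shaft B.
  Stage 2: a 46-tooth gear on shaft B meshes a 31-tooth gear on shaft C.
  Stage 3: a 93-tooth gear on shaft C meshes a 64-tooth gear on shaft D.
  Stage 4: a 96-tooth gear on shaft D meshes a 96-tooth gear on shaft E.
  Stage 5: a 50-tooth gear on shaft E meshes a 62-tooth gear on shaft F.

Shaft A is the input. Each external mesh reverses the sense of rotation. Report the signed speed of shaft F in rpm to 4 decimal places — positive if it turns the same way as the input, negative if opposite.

-254.1567 rpm (opposite to input, |ω| = 254.1567 rpm)

Stage 1 [47T→82T]: ω = 255.0000×47/82 = 146.1585 rpm, dir flips to −; running = −146.1585
Stage 2 [46T→31T]: ω = 146.1585×46/31 = 216.8804 rpm, dir flips to +; running = +216.8804
Stage 3 [93T→64T]: ω = 216.8804×93/64 = 315.1543 rpm, dir flips to −; running = −315.1543
Stage 4 [96T→96T]: ω = 315.1543×96/96 = 315.1543 rpm, dir flips to +; running = +315.1543
Stage 5 [50T→62T]: ω = 315.1543×50/62 = 254.1567 rpm, dir flips to −; running = −254.1567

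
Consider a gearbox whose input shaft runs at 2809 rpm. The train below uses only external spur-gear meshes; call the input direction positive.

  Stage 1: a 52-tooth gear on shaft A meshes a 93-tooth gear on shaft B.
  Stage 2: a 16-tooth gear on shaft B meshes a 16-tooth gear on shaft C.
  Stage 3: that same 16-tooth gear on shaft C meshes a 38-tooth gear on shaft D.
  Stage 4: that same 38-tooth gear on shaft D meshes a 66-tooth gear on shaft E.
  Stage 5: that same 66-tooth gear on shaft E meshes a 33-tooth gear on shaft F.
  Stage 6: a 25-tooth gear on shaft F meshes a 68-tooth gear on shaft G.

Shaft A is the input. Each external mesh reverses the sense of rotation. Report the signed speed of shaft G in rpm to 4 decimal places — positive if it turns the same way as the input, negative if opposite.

+279.9686 rpm (same as input, |ω| = 279.9686 rpm)

Stage 1 [52T→93T]: ω = 2809.0000×52/93 = 1570.6237 rpm, dir flips to −; running = −1570.6237
Stage 2 [16T→16T]: ω = 1570.6237×16/16 = 1570.6237 rpm, dir flips to +; running = +1570.6237
Stage 3 [16T→38T]: ω = 1570.6237×16/38 = 661.3152 rpm, dir flips to −; running = −661.3152
Stage 4 [38T→66T]: ω = 661.3152×38/66 = 380.7572 rpm, dir flips to +; running = +380.7572
Stage 5 [66T→33T]: ω = 380.7572×66/33 = 761.5145 rpm, dir flips to −; running = −761.5145
Stage 6 [25T→68T]: ω = 761.5145×25/68 = 279.9686 rpm, dir flips to +; running = +279.9686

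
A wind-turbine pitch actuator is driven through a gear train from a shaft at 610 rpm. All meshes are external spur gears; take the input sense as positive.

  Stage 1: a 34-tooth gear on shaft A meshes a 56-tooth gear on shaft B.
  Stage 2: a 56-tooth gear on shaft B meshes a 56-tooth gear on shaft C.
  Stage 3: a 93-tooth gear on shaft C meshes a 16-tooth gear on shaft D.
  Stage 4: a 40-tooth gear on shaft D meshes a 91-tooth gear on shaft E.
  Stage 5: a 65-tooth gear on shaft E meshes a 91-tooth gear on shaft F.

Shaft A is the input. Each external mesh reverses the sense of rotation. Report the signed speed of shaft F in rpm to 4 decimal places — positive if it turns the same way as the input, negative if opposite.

Stage 1 [34T→56T]: ω = 610.0000×34/56 = 370.3571 rpm, dir flips to −; running = −370.3571
Stage 2 [56T→56T]: ω = 370.3571×56/56 = 370.3571 rpm, dir flips to +; running = +370.3571
Stage 3 [93T→16T]: ω = 370.3571×93/16 = 2152.7009 rpm, dir flips to −; running = −2152.7009
Stage 4 [40T→91T]: ω = 2152.7009×40/91 = 946.2422 rpm, dir flips to +; running = +946.2422
Stage 5 [65T→91T]: ω = 946.2422×65/91 = 675.8873 rpm, dir flips to −; running = −675.8873

-675.8873 rpm (opposite to input, |ω| = 675.8873 rpm)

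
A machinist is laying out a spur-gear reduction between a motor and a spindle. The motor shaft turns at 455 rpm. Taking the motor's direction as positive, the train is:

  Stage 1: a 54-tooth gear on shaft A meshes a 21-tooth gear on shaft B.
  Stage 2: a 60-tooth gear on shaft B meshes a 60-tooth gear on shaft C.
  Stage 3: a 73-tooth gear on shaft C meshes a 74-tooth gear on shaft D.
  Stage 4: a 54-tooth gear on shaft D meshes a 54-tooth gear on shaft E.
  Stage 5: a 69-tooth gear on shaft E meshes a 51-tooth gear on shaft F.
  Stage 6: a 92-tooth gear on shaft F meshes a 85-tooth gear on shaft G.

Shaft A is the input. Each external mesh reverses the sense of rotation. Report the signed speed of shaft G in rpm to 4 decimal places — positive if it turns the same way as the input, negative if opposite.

Stage 1 [54T→21T]: ω = 455.0000×54/21 = 1170.0000 rpm, dir flips to −; running = −1170.0000
Stage 2 [60T→60T]: ω = 1170.0000×60/60 = 1170.0000 rpm, dir flips to +; running = +1170.0000
Stage 3 [73T→74T]: ω = 1170.0000×73/74 = 1154.1892 rpm, dir flips to −; running = −1154.1892
Stage 4 [54T→54T]: ω = 1154.1892×54/54 = 1154.1892 rpm, dir flips to +; running = +1154.1892
Stage 5 [69T→51T]: ω = 1154.1892×69/51 = 1561.5501 rpm, dir flips to −; running = −1561.5501
Stage 6 [92T→85T]: ω = 1561.5501×92/85 = 1690.1483 rpm, dir flips to +; running = +1690.1483

+1690.1483 rpm (same as input, |ω| = 1690.1483 rpm)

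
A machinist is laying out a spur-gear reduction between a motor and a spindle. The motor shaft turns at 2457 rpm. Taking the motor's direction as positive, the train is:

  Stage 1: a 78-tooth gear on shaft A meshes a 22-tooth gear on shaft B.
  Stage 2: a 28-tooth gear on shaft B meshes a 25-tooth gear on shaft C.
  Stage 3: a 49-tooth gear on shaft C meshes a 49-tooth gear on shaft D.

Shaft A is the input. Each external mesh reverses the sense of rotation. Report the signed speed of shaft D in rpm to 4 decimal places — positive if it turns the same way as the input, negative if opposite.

-9756.5236 rpm (opposite to input, |ω| = 9756.5236 rpm)

Stage 1 [78T→22T]: ω = 2457.0000×78/22 = 8711.1818 rpm, dir flips to −; running = −8711.1818
Stage 2 [28T→25T]: ω = 8711.1818×28/25 = 9756.5236 rpm, dir flips to +; running = +9756.5236
Stage 3 [49T→49T]: ω = 9756.5236×49/49 = 9756.5236 rpm, dir flips to −; running = −9756.5236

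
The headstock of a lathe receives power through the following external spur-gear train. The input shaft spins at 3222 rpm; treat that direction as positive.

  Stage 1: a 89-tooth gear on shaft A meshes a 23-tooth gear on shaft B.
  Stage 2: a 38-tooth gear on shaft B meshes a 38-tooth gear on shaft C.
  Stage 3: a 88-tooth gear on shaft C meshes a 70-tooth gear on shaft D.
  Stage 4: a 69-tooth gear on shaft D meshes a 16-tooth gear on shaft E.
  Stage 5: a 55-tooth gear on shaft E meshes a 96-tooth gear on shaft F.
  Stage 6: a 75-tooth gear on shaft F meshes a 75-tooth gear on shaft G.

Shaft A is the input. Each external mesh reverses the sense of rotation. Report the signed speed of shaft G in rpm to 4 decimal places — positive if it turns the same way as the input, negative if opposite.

+38725.1317 rpm (same as input, |ω| = 38725.1317 rpm)

Stage 1 [89T→23T]: ω = 3222.0000×89/23 = 12467.7391 rpm, dir flips to −; running = −12467.7391
Stage 2 [38T→38T]: ω = 12467.7391×38/38 = 12467.7391 rpm, dir flips to +; running = +12467.7391
Stage 3 [88T→70T]: ω = 12467.7391×88/70 = 15673.7292 rpm, dir flips to −; running = −15673.7292
Stage 4 [69T→16T]: ω = 15673.7292×69/16 = 67592.9571 rpm, dir flips to +; running = +67592.9571
Stage 5 [55T→96T]: ω = 67592.9571×55/96 = 38725.1317 rpm, dir flips to −; running = −38725.1317
Stage 6 [75T→75T]: ω = 38725.1317×75/75 = 38725.1317 rpm, dir flips to +; running = +38725.1317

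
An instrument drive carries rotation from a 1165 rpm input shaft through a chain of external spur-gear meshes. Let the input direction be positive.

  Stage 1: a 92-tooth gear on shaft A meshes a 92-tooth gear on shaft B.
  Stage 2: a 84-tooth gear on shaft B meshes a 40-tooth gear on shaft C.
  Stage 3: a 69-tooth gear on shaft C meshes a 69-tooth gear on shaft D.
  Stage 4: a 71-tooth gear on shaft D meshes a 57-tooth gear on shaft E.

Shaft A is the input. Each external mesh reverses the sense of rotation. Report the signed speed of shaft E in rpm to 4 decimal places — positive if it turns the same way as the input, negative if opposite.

+3047.3947 rpm (same as input, |ω| = 3047.3947 rpm)

Stage 1 [92T→92T]: ω = 1165.0000×92/92 = 1165.0000 rpm, dir flips to −; running = −1165.0000
Stage 2 [84T→40T]: ω = 1165.0000×84/40 = 2446.5000 rpm, dir flips to +; running = +2446.5000
Stage 3 [69T→69T]: ω = 2446.5000×69/69 = 2446.5000 rpm, dir flips to −; running = −2446.5000
Stage 4 [71T→57T]: ω = 2446.5000×71/57 = 3047.3947 rpm, dir flips to +; running = +3047.3947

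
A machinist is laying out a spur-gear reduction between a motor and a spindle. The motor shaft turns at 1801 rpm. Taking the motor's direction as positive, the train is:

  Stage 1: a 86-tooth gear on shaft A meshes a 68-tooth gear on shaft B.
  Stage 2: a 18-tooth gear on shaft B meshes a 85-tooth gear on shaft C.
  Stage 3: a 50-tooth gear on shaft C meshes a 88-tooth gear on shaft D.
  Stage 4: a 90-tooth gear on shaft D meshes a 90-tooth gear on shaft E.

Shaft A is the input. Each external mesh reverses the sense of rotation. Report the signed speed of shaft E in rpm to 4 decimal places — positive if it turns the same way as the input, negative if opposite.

Stage 1 [86T→68T]: ω = 1801.0000×86/68 = 2277.7353 rpm, dir flips to −; running = −2277.7353
Stage 2 [18T→85T]: ω = 2277.7353×18/85 = 482.3439 rpm, dir flips to +; running = +482.3439
Stage 3 [50T→88T]: ω = 482.3439×50/88 = 274.0591 rpm, dir flips to −; running = −274.0591
Stage 4 [90T→90T]: ω = 274.0591×90/90 = 274.0591 rpm, dir flips to +; running = +274.0591

+274.0591 rpm (same as input, |ω| = 274.0591 rpm)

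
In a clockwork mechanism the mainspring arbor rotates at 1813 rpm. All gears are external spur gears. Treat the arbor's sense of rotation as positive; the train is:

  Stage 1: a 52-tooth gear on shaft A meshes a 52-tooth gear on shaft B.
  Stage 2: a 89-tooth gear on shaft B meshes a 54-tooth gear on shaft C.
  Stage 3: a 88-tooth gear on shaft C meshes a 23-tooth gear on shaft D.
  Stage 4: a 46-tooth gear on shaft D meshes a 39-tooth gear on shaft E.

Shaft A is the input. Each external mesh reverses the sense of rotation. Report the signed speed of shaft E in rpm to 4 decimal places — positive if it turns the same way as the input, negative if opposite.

Stage 1 [52T→52T]: ω = 1813.0000×52/52 = 1813.0000 rpm, dir flips to −; running = −1813.0000
Stage 2 [89T→54T]: ω = 1813.0000×89/54 = 2988.0926 rpm, dir flips to +; running = +2988.0926
Stage 3 [88T→23T]: ω = 2988.0926×88/23 = 11432.7021 rpm, dir flips to −; running = −11432.7021
Stage 4 [46T→39T]: ω = 11432.7021×46/39 = 13484.7255 rpm, dir flips to +; running = +13484.7255

+13484.7255 rpm (same as input, |ω| = 13484.7255 rpm)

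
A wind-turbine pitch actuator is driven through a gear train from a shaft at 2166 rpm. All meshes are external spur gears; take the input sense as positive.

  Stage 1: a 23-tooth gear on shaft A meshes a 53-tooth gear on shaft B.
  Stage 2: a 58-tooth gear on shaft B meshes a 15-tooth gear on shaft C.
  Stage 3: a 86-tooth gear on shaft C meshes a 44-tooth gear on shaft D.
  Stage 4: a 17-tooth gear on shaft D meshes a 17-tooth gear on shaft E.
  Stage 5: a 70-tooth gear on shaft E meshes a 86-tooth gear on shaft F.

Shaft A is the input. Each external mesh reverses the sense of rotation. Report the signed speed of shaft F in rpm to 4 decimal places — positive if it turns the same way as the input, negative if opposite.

Stage 1 [23T→53T]: ω = 2166.0000×23/53 = 939.9623 rpm, dir flips to −; running = −939.9623
Stage 2 [58T→15T]: ω = 939.9623×58/15 = 3634.5208 rpm, dir flips to +; running = +3634.5208
Stage 3 [86T→44T]: ω = 3634.5208×86/44 = 7103.8360 rpm, dir flips to −; running = −7103.8360
Stage 4 [17T→17T]: ω = 7103.8360×17/17 = 7103.8360 rpm, dir flips to +; running = +7103.8360
Stage 5 [70T→86T]: ω = 7103.8360×70/86 = 5782.1921 rpm, dir flips to −; running = −5782.1921

-5782.1921 rpm (opposite to input, |ω| = 5782.1921 rpm)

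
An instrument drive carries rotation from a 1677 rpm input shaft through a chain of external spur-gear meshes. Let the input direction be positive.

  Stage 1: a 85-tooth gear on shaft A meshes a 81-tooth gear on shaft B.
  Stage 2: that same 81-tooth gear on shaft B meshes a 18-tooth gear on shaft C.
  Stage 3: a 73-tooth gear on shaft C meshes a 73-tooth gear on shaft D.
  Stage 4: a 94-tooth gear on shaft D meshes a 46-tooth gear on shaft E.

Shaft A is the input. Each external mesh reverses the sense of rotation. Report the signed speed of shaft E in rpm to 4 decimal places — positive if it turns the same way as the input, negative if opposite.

+16182.6449 rpm (same as input, |ω| = 16182.6449 rpm)

Stage 1 [85T→81T]: ω = 1677.0000×85/81 = 1759.8148 rpm, dir flips to −; running = −1759.8148
Stage 2 [81T→18T]: ω = 1759.8148×81/18 = 7919.1667 rpm, dir flips to +; running = +7919.1667
Stage 3 [73T→73T]: ω = 7919.1667×73/73 = 7919.1667 rpm, dir flips to −; running = −7919.1667
Stage 4 [94T→46T]: ω = 7919.1667×94/46 = 16182.6449 rpm, dir flips to +; running = +16182.6449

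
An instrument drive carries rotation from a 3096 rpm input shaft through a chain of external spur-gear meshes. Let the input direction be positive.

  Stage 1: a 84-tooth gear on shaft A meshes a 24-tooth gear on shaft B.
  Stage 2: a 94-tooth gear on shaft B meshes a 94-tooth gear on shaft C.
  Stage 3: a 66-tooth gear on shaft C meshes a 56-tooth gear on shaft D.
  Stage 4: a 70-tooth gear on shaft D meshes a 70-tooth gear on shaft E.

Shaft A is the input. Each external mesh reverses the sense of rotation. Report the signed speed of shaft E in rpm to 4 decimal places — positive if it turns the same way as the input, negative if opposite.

Stage 1 [84T→24T]: ω = 3096.0000×84/24 = 10836.0000 rpm, dir flips to −; running = −10836.0000
Stage 2 [94T→94T]: ω = 10836.0000×94/94 = 10836.0000 rpm, dir flips to +; running = +10836.0000
Stage 3 [66T→56T]: ω = 10836.0000×66/56 = 12771.0000 rpm, dir flips to −; running = −12771.0000
Stage 4 [70T→70T]: ω = 12771.0000×70/70 = 12771.0000 rpm, dir flips to +; running = +12771.0000

+12771.0000 rpm (same as input, |ω| = 12771.0000 rpm)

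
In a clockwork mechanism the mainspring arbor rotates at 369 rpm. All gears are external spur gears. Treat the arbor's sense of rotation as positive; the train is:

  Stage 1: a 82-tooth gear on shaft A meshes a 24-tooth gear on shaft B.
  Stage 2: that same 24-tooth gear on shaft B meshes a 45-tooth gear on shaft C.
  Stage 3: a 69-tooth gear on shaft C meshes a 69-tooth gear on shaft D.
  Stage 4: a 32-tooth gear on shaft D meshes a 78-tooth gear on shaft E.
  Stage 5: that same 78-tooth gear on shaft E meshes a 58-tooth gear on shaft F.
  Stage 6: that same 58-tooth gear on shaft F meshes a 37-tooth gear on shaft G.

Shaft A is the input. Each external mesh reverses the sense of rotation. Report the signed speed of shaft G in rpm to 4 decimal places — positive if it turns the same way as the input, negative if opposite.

+581.5351 rpm (same as input, |ω| = 581.5351 rpm)

Stage 1 [82T→24T]: ω = 369.0000×82/24 = 1260.7500 rpm, dir flips to −; running = −1260.7500
Stage 2 [24T→45T]: ω = 1260.7500×24/45 = 672.4000 rpm, dir flips to +; running = +672.4000
Stage 3 [69T→69T]: ω = 672.4000×69/69 = 672.4000 rpm, dir flips to −; running = −672.4000
Stage 4 [32T→78T]: ω = 672.4000×32/78 = 275.8564 rpm, dir flips to +; running = +275.8564
Stage 5 [78T→58T]: ω = 275.8564×78/58 = 370.9793 rpm, dir flips to −; running = −370.9793
Stage 6 [58T→37T]: ω = 370.9793×58/37 = 581.5351 rpm, dir flips to +; running = +581.5351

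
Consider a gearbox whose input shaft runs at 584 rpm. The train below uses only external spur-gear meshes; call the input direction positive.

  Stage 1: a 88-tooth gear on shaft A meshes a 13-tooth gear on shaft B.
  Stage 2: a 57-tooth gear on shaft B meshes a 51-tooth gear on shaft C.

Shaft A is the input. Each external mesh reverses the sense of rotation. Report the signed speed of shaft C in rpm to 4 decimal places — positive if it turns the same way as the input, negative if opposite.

Stage 1 [88T→13T]: ω = 584.0000×88/13 = 3953.2308 rpm, dir flips to −; running = −3953.2308
Stage 2 [57T→51T]: ω = 3953.2308×57/51 = 4418.3167 rpm, dir flips to +; running = +4418.3167

+4418.3167 rpm (same as input, |ω| = 4418.3167 rpm)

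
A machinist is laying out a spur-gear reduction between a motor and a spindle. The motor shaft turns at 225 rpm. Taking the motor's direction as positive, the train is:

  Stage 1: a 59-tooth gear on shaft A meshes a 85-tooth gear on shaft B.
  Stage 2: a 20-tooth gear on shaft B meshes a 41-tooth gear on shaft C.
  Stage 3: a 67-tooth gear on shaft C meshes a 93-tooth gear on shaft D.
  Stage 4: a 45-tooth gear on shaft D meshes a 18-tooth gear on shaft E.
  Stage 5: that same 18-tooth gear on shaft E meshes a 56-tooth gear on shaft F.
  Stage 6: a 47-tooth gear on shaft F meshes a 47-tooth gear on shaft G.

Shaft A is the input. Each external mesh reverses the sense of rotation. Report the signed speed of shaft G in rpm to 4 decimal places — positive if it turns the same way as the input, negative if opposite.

+44.1040 rpm (same as input, |ω| = 44.1040 rpm)

Stage 1 [59T→85T]: ω = 225.0000×59/85 = 156.1765 rpm, dir flips to −; running = −156.1765
Stage 2 [20T→41T]: ω = 156.1765×20/41 = 76.1836 rpm, dir flips to +; running = +76.1836
Stage 3 [67T→93T]: ω = 76.1836×67/93 = 54.8850 rpm, dir flips to −; running = −54.8850
Stage 4 [45T→18T]: ω = 54.8850×45/18 = 137.2125 rpm, dir flips to +; running = +137.2125
Stage 5 [18T→56T]: ω = 137.2125×18/56 = 44.1040 rpm, dir flips to −; running = −44.1040
Stage 6 [47T→47T]: ω = 44.1040×47/47 = 44.1040 rpm, dir flips to +; running = +44.1040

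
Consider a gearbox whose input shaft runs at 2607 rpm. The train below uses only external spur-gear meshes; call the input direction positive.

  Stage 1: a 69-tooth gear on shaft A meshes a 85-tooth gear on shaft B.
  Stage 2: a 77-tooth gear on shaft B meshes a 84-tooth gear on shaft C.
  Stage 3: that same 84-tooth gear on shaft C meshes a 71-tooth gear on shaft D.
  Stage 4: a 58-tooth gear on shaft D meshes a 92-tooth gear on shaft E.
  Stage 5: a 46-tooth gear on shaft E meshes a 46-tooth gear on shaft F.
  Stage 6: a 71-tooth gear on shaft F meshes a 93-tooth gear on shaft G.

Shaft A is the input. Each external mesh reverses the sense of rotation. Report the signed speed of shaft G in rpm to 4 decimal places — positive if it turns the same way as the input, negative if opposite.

Stage 1 [69T→85T]: ω = 2607.0000×69/85 = 2116.2706 rpm, dir flips to −; running = −2116.2706
Stage 2 [77T→84T]: ω = 2116.2706×77/84 = 1939.9147 rpm, dir flips to +; running = +1939.9147
Stage 3 [84T→71T]: ω = 1939.9147×84/71 = 2295.1104 rpm, dir flips to −; running = −2295.1104
Stage 4 [58T→92T]: ω = 2295.1104×58/92 = 1446.9174 rpm, dir flips to +; running = +1446.9174
Stage 5 [46T→46T]: ω = 1446.9174×46/46 = 1446.9174 rpm, dir flips to −; running = −1446.9174
Stage 6 [71T→93T]: ω = 1446.9174×71/93 = 1104.6359 rpm, dir flips to +; running = +1104.6359

+1104.6359 rpm (same as input, |ω| = 1104.6359 rpm)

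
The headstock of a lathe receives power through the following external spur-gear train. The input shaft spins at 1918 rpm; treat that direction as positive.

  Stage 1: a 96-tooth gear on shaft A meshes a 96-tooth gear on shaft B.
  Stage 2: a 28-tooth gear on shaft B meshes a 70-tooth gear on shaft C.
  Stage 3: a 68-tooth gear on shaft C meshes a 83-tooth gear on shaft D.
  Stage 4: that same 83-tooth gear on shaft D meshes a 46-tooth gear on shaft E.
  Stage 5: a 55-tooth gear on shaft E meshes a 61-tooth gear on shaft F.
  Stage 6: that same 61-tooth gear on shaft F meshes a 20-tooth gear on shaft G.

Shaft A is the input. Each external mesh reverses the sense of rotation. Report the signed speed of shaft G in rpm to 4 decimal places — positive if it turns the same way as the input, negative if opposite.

+3118.8348 rpm (same as input, |ω| = 3118.8348 rpm)

Stage 1 [96T→96T]: ω = 1918.0000×96/96 = 1918.0000 rpm, dir flips to −; running = −1918.0000
Stage 2 [28T→70T]: ω = 1918.0000×28/70 = 767.2000 rpm, dir flips to +; running = +767.2000
Stage 3 [68T→83T]: ω = 767.2000×68/83 = 628.5494 rpm, dir flips to −; running = −628.5494
Stage 4 [83T→46T]: ω = 628.5494×83/46 = 1134.1217 rpm, dir flips to +; running = +1134.1217
Stage 5 [55T→61T]: ω = 1134.1217×55/61 = 1022.5688 rpm, dir flips to −; running = −1022.5688
Stage 6 [61T→20T]: ω = 1022.5688×61/20 = 3118.8348 rpm, dir flips to +; running = +3118.8348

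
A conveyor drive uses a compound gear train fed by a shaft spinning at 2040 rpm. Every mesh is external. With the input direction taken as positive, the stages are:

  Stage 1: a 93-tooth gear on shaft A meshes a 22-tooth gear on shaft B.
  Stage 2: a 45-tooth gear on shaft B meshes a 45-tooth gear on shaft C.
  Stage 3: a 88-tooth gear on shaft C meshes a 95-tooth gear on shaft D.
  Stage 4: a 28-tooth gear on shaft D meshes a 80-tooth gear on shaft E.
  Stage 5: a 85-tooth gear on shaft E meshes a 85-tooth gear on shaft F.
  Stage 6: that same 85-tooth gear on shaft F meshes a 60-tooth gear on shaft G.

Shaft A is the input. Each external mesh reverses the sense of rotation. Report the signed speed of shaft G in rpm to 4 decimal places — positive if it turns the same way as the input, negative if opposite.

Stage 1 [93T→22T]: ω = 2040.0000×93/22 = 8623.6364 rpm, dir flips to −; running = −8623.6364
Stage 2 [45T→45T]: ω = 8623.6364×45/45 = 8623.6364 rpm, dir flips to +; running = +8623.6364
Stage 3 [88T→95T]: ω = 8623.6364×88/95 = 7988.2105 rpm, dir flips to −; running = −7988.2105
Stage 4 [28T→80T]: ω = 7988.2105×28/80 = 2795.8737 rpm, dir flips to +; running = +2795.8737
Stage 5 [85T→85T]: ω = 2795.8737×85/85 = 2795.8737 rpm, dir flips to −; running = −2795.8737
Stage 6 [85T→60T]: ω = 2795.8737×85/60 = 3960.8211 rpm, dir flips to +; running = +3960.8211

+3960.8211 rpm (same as input, |ω| = 3960.8211 rpm)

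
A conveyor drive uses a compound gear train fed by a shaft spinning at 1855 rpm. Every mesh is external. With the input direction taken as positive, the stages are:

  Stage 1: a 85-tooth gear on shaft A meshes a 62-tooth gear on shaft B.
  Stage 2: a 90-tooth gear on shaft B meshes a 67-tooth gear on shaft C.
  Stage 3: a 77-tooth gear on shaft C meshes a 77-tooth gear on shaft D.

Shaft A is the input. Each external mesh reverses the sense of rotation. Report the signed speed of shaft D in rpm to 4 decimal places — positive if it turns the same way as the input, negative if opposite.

-3416.1651 rpm (opposite to input, |ω| = 3416.1651 rpm)

Stage 1 [85T→62T]: ω = 1855.0000×85/62 = 2543.1452 rpm, dir flips to −; running = −2543.1452
Stage 2 [90T→67T]: ω = 2543.1452×90/67 = 3416.1651 rpm, dir flips to +; running = +3416.1651
Stage 3 [77T→77T]: ω = 3416.1651×77/77 = 3416.1651 rpm, dir flips to −; running = −3416.1651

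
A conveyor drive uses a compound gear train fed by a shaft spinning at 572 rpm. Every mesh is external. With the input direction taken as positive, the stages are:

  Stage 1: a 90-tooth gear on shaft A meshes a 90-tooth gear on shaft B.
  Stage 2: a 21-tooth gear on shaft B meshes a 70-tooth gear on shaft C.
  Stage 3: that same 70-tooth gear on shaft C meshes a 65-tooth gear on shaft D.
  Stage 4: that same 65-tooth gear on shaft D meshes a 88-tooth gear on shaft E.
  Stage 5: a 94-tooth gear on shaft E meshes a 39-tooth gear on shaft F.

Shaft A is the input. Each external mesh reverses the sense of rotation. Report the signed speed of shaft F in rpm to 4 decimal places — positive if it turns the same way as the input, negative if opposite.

Stage 1 [90T→90T]: ω = 572.0000×90/90 = 572.0000 rpm, dir flips to −; running = −572.0000
Stage 2 [21T→70T]: ω = 572.0000×21/70 = 171.6000 rpm, dir flips to +; running = +171.6000
Stage 3 [70T→65T]: ω = 171.6000×70/65 = 184.8000 rpm, dir flips to −; running = −184.8000
Stage 4 [65T→88T]: ω = 184.8000×65/88 = 136.5000 rpm, dir flips to +; running = +136.5000
Stage 5 [94T→39T]: ω = 136.5000×94/39 = 329.0000 rpm, dir flips to −; running = −329.0000

-329.0000 rpm (opposite to input, |ω| = 329.0000 rpm)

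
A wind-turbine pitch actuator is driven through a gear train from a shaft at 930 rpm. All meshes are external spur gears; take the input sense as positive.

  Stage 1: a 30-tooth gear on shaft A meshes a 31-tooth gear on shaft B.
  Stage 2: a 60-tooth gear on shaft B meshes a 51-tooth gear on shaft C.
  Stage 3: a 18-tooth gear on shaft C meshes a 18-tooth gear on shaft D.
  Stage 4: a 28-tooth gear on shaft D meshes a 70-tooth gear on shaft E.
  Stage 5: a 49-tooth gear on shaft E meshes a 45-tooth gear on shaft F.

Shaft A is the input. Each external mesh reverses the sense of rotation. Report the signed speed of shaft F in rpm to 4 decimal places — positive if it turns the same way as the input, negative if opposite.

Stage 1 [30T→31T]: ω = 930.0000×30/31 = 900.0000 rpm, dir flips to −; running = −900.0000
Stage 2 [60T→51T]: ω = 900.0000×60/51 = 1058.8235 rpm, dir flips to +; running = +1058.8235
Stage 3 [18T→18T]: ω = 1058.8235×18/18 = 1058.8235 rpm, dir flips to −; running = −1058.8235
Stage 4 [28T→70T]: ω = 1058.8235×28/70 = 423.5294 rpm, dir flips to +; running = +423.5294
Stage 5 [49T→45T]: ω = 423.5294×49/45 = 461.1765 rpm, dir flips to −; running = −461.1765

-461.1765 rpm (opposite to input, |ω| = 461.1765 rpm)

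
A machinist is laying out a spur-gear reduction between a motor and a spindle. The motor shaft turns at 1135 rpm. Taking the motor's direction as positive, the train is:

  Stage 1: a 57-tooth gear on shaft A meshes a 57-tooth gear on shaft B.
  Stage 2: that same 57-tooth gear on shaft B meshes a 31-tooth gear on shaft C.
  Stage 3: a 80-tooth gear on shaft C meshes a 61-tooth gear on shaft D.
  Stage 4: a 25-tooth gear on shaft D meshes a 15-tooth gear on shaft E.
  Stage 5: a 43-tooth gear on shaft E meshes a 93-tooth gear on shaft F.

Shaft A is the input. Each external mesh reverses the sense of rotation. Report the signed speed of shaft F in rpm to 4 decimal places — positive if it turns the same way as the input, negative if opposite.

Stage 1 [57T→57T]: ω = 1135.0000×57/57 = 1135.0000 rpm, dir flips to −; running = −1135.0000
Stage 2 [57T→31T]: ω = 1135.0000×57/31 = 2086.9355 rpm, dir flips to +; running = +2086.9355
Stage 3 [80T→61T]: ω = 2086.9355×80/61 = 2736.9646 rpm, dir flips to −; running = −2736.9646
Stage 4 [25T→15T]: ω = 2736.9646×25/15 = 4561.6076 rpm, dir flips to +; running = +4561.6076
Stage 5 [43T→93T]: ω = 4561.6076×43/93 = 2109.1304 rpm, dir flips to −; running = −2109.1304

-2109.1304 rpm (opposite to input, |ω| = 2109.1304 rpm)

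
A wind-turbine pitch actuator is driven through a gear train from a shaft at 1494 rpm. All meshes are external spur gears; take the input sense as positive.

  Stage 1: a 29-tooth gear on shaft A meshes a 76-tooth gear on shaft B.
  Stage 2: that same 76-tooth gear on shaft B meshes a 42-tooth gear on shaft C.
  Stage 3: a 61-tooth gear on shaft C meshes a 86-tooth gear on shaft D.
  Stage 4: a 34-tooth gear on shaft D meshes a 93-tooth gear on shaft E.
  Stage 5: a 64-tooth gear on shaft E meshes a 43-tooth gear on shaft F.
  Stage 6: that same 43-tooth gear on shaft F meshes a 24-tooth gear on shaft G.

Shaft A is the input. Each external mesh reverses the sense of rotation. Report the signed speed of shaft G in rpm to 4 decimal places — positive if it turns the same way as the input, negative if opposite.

Stage 1 [29T→76T]: ω = 1494.0000×29/76 = 570.0789 rpm, dir flips to −; running = −570.0789
Stage 2 [76T→42T]: ω = 570.0789×76/42 = 1031.5714 rpm, dir flips to +; running = +1031.5714
Stage 3 [61T→86T]: ω = 1031.5714×61/86 = 731.6960 rpm, dir flips to −; running = −731.6960
Stage 4 [34T→93T]: ω = 731.6960×34/93 = 267.5018 rpm, dir flips to +; running = +267.5018
Stage 5 [64T→43T]: ω = 267.5018×64/43 = 398.1422 rpm, dir flips to −; running = −398.1422
Stage 6 [43T→24T]: ω = 398.1422×43/24 = 713.3380 rpm, dir flips to +; running = +713.3380

+713.3380 rpm (same as input, |ω| = 713.3380 rpm)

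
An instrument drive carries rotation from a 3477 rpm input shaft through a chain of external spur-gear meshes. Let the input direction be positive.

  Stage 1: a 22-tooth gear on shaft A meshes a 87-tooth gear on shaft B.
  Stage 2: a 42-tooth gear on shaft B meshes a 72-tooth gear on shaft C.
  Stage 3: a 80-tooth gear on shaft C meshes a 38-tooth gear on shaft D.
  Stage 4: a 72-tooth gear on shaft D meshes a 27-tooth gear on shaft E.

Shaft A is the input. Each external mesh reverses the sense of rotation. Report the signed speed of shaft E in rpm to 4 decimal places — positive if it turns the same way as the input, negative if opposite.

Stage 1 [22T→87T]: ω = 3477.0000×22/87 = 879.2414 rpm, dir flips to −; running = −879.2414
Stage 2 [42T→72T]: ω = 879.2414×42/72 = 512.8908 rpm, dir flips to +; running = +512.8908
Stage 3 [80T→38T]: ω = 512.8908×80/38 = 1079.7701 rpm, dir flips to −; running = −1079.7701
Stage 4 [72T→27T]: ω = 1079.7701×72/27 = 2879.3870 rpm, dir flips to +; running = +2879.3870

+2879.3870 rpm (same as input, |ω| = 2879.3870 rpm)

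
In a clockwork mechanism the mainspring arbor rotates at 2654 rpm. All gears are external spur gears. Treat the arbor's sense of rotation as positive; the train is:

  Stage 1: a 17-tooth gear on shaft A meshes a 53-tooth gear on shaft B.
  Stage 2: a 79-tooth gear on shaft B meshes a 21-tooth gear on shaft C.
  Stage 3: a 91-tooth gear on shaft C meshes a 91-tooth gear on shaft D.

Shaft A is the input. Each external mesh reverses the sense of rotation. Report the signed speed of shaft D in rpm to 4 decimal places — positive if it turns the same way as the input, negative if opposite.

-3202.4456 rpm (opposite to input, |ω| = 3202.4456 rpm)

Stage 1 [17T→53T]: ω = 2654.0000×17/53 = 851.2830 rpm, dir flips to −; running = −851.2830
Stage 2 [79T→21T]: ω = 851.2830×79/21 = 3202.4456 rpm, dir flips to +; running = +3202.4456
Stage 3 [91T→91T]: ω = 3202.4456×91/91 = 3202.4456 rpm, dir flips to −; running = −3202.4456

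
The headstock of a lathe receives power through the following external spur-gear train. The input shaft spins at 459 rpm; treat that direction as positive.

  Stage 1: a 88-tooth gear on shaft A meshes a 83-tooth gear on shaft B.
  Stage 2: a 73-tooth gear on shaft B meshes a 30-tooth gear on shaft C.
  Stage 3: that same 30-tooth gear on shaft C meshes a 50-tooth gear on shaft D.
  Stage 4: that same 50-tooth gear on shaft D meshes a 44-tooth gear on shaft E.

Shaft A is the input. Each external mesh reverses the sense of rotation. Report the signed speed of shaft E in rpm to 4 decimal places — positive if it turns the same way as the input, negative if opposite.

+807.3976 rpm (same as input, |ω| = 807.3976 rpm)

Stage 1 [88T→83T]: ω = 459.0000×88/83 = 486.6506 rpm, dir flips to −; running = −486.6506
Stage 2 [73T→30T]: ω = 486.6506×73/30 = 1184.1831 rpm, dir flips to +; running = +1184.1831
Stage 3 [30T→50T]: ω = 1184.1831×30/50 = 710.5099 rpm, dir flips to −; running = −710.5099
Stage 4 [50T→44T]: ω = 710.5099×50/44 = 807.3976 rpm, dir flips to +; running = +807.3976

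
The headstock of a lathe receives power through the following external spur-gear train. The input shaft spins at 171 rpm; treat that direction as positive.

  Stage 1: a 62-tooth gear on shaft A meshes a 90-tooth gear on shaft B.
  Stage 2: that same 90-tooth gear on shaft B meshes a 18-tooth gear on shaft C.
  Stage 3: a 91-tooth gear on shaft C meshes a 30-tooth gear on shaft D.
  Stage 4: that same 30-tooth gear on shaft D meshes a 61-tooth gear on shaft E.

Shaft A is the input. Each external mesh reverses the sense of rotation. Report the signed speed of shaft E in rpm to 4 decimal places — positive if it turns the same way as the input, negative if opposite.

+878.6721 rpm (same as input, |ω| = 878.6721 rpm)

Stage 1 [62T→90T]: ω = 171.0000×62/90 = 117.8000 rpm, dir flips to −; running = −117.8000
Stage 2 [90T→18T]: ω = 117.8000×90/18 = 589.0000 rpm, dir flips to +; running = +589.0000
Stage 3 [91T→30T]: ω = 589.0000×91/30 = 1786.6333 rpm, dir flips to −; running = −1786.6333
Stage 4 [30T→61T]: ω = 1786.6333×30/61 = 878.6721 rpm, dir flips to +; running = +878.6721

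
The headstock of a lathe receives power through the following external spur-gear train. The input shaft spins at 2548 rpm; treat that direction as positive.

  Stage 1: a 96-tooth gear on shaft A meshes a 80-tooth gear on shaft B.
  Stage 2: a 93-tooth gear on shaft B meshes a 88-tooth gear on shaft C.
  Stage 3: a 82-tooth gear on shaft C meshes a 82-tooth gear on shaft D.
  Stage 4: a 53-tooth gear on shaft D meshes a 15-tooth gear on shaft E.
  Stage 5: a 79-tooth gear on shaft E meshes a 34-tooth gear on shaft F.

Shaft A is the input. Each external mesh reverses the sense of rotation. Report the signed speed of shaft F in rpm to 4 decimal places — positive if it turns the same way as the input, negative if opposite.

-26528.5633 rpm (opposite to input, |ω| = 26528.5633 rpm)

Stage 1 [96T→80T]: ω = 2548.0000×96/80 = 3057.6000 rpm, dir flips to −; running = −3057.6000
Stage 2 [93T→88T]: ω = 3057.6000×93/88 = 3231.3273 rpm, dir flips to +; running = +3231.3273
Stage 3 [82T→82T]: ω = 3231.3273×82/82 = 3231.3273 rpm, dir flips to −; running = −3231.3273
Stage 4 [53T→15T]: ω = 3231.3273×53/15 = 11417.3564 rpm, dir flips to +; running = +11417.3564
Stage 5 [79T→34T]: ω = 11417.3564×79/34 = 26528.5633 rpm, dir flips to −; running = −26528.5633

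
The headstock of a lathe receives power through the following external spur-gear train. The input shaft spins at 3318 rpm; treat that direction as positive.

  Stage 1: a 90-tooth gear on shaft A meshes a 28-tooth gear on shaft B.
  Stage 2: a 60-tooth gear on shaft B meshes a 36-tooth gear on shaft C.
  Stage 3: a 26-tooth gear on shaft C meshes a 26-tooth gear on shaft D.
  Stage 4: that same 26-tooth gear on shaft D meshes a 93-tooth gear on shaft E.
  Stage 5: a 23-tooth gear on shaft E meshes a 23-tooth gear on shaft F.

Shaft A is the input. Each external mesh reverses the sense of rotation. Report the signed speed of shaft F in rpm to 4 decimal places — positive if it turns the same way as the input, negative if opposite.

Stage 1 [90T→28T]: ω = 3318.0000×90/28 = 10665.0000 rpm, dir flips to −; running = −10665.0000
Stage 2 [60T→36T]: ω = 10665.0000×60/36 = 17775.0000 rpm, dir flips to +; running = +17775.0000
Stage 3 [26T→26T]: ω = 17775.0000×26/26 = 17775.0000 rpm, dir flips to −; running = −17775.0000
Stage 4 [26T→93T]: ω = 17775.0000×26/93 = 4969.3548 rpm, dir flips to +; running = +4969.3548
Stage 5 [23T→23T]: ω = 4969.3548×23/23 = 4969.3548 rpm, dir flips to −; running = −4969.3548

-4969.3548 rpm (opposite to input, |ω| = 4969.3548 rpm)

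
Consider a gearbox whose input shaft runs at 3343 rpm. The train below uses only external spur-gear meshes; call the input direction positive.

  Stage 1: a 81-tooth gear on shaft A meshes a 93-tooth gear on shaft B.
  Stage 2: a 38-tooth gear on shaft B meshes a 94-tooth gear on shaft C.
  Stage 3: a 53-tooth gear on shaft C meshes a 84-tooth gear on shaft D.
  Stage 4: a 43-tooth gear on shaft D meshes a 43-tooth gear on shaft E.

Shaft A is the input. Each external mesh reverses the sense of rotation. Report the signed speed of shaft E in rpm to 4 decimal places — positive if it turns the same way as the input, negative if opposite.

+742.6613 rpm (same as input, |ω| = 742.6613 rpm)

Stage 1 [81T→93T]: ω = 3343.0000×81/93 = 2911.6452 rpm, dir flips to −; running = −2911.6452
Stage 2 [38T→94T]: ω = 2911.6452×38/94 = 1177.0480 rpm, dir flips to +; running = +1177.0480
Stage 3 [53T→84T]: ω = 1177.0480×53/84 = 742.6613 rpm, dir flips to −; running = −742.6613
Stage 4 [43T→43T]: ω = 742.6613×43/43 = 742.6613 rpm, dir flips to +; running = +742.6613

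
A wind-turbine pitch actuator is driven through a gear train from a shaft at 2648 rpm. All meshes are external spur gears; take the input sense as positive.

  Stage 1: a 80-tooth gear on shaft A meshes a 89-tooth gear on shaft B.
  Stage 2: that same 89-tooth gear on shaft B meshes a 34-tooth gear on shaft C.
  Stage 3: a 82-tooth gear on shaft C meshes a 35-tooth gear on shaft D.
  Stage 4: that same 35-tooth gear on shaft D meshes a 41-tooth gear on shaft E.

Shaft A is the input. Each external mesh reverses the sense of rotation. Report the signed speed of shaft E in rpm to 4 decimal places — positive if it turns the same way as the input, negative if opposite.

Stage 1 [80T→89T]: ω = 2648.0000×80/89 = 2380.2247 rpm, dir flips to −; running = −2380.2247
Stage 2 [89T→34T]: ω = 2380.2247×89/34 = 6230.5882 rpm, dir flips to +; running = +6230.5882
Stage 3 [82T→35T]: ω = 6230.5882×82/35 = 14597.3782 rpm, dir flips to −; running = −14597.3782
Stage 4 [35T→41T]: ω = 14597.3782×35/41 = 12461.1765 rpm, dir flips to +; running = +12461.1765

+12461.1765 rpm (same as input, |ω| = 12461.1765 rpm)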